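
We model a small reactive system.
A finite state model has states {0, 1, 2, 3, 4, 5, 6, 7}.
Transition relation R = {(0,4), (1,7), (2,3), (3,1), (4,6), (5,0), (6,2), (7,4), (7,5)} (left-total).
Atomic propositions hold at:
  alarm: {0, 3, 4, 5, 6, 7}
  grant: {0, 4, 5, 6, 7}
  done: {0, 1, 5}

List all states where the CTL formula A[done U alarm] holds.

A[done U alarm]: least fixpoint, start Z0 = Sat(alarm) = {0, 3, 4, 5, 6, 7}, add states in Sat(done) with every successor in Z. Z1 = {0, 1, 3, 4, 5, 6, 7}; fixed.
Sat(A[done U alarm]) = {0, 1, 3, 4, 5, 6, 7}

{0, 1, 3, 4, 5, 6, 7}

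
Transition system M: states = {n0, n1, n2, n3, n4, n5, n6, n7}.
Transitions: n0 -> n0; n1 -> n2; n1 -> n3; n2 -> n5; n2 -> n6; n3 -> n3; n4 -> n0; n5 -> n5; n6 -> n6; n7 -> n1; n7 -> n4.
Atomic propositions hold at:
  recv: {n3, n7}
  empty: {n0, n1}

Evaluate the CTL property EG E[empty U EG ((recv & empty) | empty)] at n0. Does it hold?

Sat(recv & empty) = ∅
Sat((recv & empty) | empty) = {n0, n1}
EG ((recv & empty) | empty): greatest fixpoint, start Z0 = {n0, n1}, keep only states in Sat with some successor in Z. Z1 = {n0}; fixed.
Sat(EG ((recv & empty) | empty)) = {n0}
E[empty U EG ((recv & empty) | empty)]: least fixpoint, start Z0 = Sat(EG ((recv & empty) | empty)) = {n0}, add states in Sat(empty) with some successor in Z. Already a fixed point.
Sat(E[empty U EG ((recv & empty) | empty)]) = {n0}
EG E[empty U EG ((recv & empty) | empty)]: greatest fixpoint, start Z0 = {n0}, keep only states in Sat with some successor in Z. Already a fixed point.
Sat(EG E[empty U EG ((recv & empty) | empty)]) = {n0}
n0 ∈ Sat(EG E[empty U EG ((recv & empty) | empty)]) = {n0}, so the formula holds at n0.

Yes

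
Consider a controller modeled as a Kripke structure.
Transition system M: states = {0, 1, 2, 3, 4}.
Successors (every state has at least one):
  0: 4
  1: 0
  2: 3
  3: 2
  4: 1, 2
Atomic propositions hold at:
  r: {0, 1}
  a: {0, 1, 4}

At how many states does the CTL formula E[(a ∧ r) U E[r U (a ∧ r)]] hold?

2

Sat(a ∧ r) = {0, 1}
E[r U (a ∧ r)]: least fixpoint, start Z0 = Sat((a ∧ r)) = {0, 1}, add states in Sat(r) with some successor in Z. Already a fixed point.
Sat(E[r U (a ∧ r)]) = {0, 1}
E[(a ∧ r) U E[r U (a ∧ r)]]: least fixpoint, start Z0 = Sat(E[r U (a ∧ r)]) = {0, 1}, add states in Sat(a ∧ r) with some successor in Z. Already a fixed point.
Sat(E[(a ∧ r) U E[r U (a ∧ r)]]) = {0, 1}
|Sat(E[(a ∧ r) U E[r U (a ∧ r)]])| = |{0, 1}| = 2.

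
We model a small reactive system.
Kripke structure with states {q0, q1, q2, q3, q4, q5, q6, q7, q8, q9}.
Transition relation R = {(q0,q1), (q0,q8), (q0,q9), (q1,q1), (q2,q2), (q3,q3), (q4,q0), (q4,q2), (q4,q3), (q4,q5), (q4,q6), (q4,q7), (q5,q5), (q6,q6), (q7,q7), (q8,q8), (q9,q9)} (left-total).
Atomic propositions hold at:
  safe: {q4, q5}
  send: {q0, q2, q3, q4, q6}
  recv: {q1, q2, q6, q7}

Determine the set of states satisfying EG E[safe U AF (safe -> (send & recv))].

{q0, q1, q2, q3, q4, q6, q7, q8, q9}

Sat(send & recv) = {q2, q6}
Sat(safe -> (send & recv)) = {q0, q1, q2, q3, q6, q7, q8, q9}
AF (safe -> (send & recv)): least fixpoint, start Z0 = {q0, q1, q2, q3, q6, q7, q8, q9}, add states with every successor in Z. Already a fixed point.
Sat(AF (safe -> (send & recv))) = {q0, q1, q2, q3, q6, q7, q8, q9}
E[safe U AF (safe -> (send & recv))]: least fixpoint, start Z0 = Sat(AF (safe -> (send & recv))) = {q0, q1, q2, q3, q6, q7, q8, q9}, add states in Sat(safe) with some successor in Z. Z1 = {q0, q1, q2, q3, q4, q6, q7, q8, q9}; fixed.
Sat(E[safe U AF (safe -> (send & recv))]) = {q0, q1, q2, q3, q4, q6, q7, q8, q9}
EG E[safe U AF (safe -> (send & recv))]: greatest fixpoint, start Z0 = {q0, q1, q2, q3, q4, q6, q7, q8, q9}, keep only states in Sat with some successor in Z. Already a fixed point.
Sat(EG E[safe U AF (safe -> (send & recv))]) = {q0, q1, q2, q3, q4, q6, q7, q8, q9}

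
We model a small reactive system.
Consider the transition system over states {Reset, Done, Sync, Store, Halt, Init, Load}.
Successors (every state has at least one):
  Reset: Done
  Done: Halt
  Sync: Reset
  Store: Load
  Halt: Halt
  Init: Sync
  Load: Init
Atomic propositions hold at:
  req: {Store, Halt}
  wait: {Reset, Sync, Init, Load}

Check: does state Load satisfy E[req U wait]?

E[req U wait]: least fixpoint, start Z0 = Sat(wait) = {Reset, Sync, Init, Load}, add states in Sat(req) with some successor in Z. Z1 = {Reset, Sync, Store, Init, Load}; fixed.
Sat(E[req U wait]) = {Reset, Sync, Store, Init, Load}
Load ∈ Sat(E[req U wait]) = {Reset, Sync, Store, Init, Load}, so the formula holds at Load.

Yes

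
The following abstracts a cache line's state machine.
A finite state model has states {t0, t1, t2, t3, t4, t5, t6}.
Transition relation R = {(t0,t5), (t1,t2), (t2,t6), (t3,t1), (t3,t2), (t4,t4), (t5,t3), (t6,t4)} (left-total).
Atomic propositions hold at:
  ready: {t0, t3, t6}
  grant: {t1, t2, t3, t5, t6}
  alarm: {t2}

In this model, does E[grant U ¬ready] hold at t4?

Yes

Sat(¬ready) = {t1, t2, t4, t5}
E[grant U ¬ready]: least fixpoint, start Z0 = Sat(¬ready) = {t1, t2, t4, t5}, add states in Sat(grant) with some successor in Z. Z1 = {t1, t2, t3, t4, t5, t6}; fixed.
Sat(E[grant U ¬ready]) = {t1, t2, t3, t4, t5, t6}
t4 ∈ Sat(E[grant U ¬ready]) = {t1, t2, t3, t4, t5, t6}, so the formula holds at t4.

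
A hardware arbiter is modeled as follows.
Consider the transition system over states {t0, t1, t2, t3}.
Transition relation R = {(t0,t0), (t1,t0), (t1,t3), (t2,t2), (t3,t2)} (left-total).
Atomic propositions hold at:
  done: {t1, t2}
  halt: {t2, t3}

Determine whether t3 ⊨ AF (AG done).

AG done: greatest fixpoint, start Z0 = {t1, t2}, keep only states in Sat with every successor in Z. Z1 = {t2}; fixed.
Sat(AG done) = {t2}
AF (AG done): least fixpoint, start Z0 = {t2}, add states with every successor in Z. Z1 = {t2, t3}; fixed.
Sat(AF (AG done)) = {t2, t3}
t3 ∈ Sat(AF (AG done)) = {t2, t3}, so the formula holds at t3.

Yes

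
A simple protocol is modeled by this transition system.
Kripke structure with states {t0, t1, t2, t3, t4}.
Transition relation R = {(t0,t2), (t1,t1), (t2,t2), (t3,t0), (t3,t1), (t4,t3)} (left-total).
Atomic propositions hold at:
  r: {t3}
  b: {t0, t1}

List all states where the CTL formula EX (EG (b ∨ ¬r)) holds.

{t0, t1, t2, t3}

Sat(¬r) = {t0, t1, t2, t4}
Sat(b ∨ ¬r) = {t0, t1, t2, t4}
EG (b ∨ ¬r): greatest fixpoint, start Z0 = {t0, t1, t2, t4}, keep only states in Sat with some successor in Z. Z1 = {t0, t1, t2}; fixed.
Sat(EG (b ∨ ¬r)) = {t0, t1, t2}
Sat(EX (EG (b ∨ ¬r))) = {s : some successor in {t0, t1, t2}} = {t0, t1, t2, t3}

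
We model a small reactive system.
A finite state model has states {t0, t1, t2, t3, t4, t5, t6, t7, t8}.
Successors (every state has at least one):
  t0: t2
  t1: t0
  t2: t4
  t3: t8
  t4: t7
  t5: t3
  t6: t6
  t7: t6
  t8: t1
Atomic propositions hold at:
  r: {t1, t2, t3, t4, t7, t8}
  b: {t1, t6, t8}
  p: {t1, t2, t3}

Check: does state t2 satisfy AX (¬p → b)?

No

Sat(¬p) = {t0, t4, t5, t6, t7, t8}
Sat(¬p → b) = {t1, t2, t3, t6, t8}
Sat(AX (¬p → b)) = {s : every successor in {t1, t2, t3, t6, t8}} = {t0, t3, t5, t6, t7, t8}
t2 ∉ Sat(AX (¬p → b)) = {t0, t3, t5, t6, t7, t8}, so the formula does not hold at t2.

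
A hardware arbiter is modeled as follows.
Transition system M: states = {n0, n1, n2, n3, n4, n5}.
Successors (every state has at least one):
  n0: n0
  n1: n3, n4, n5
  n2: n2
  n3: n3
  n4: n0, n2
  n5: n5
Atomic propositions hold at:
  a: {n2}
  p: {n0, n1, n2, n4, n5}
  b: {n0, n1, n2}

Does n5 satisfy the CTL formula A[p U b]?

A[p U b]: least fixpoint, start Z0 = Sat(b) = {n0, n1, n2}, add states in Sat(p) with every successor in Z. Z1 = {n0, n1, n2, n4}; fixed.
Sat(A[p U b]) = {n0, n1, n2, n4}
n5 ∉ Sat(A[p U b]) = {n0, n1, n2, n4}, so the formula does not hold at n5.

No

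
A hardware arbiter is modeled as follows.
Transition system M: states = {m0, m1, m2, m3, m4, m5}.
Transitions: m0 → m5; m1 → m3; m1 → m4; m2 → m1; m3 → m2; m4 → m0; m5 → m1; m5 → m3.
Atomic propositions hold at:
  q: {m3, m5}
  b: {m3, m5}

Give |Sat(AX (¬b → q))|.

Sat(¬b) = {m0, m1, m2, m4}
Sat(¬b → q) = {m3, m5}
Sat(AX (¬b → q)) = {s : every successor in {m3, m5}} = {m0}
|Sat(AX (¬b → q))| = |{m0}| = 1.

1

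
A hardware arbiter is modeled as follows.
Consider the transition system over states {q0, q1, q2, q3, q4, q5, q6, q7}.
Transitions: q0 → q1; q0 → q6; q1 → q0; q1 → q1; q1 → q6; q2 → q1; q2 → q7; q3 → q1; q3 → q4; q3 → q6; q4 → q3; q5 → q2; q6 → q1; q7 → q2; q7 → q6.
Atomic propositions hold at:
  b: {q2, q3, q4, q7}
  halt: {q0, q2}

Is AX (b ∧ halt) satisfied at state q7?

Sat(b ∧ halt) = {q2}
Sat(AX (b ∧ halt)) = {s : every successor in {q2}} = {q5}
q7 ∉ Sat(AX (b ∧ halt)) = {q5}, so the formula does not hold at q7.

No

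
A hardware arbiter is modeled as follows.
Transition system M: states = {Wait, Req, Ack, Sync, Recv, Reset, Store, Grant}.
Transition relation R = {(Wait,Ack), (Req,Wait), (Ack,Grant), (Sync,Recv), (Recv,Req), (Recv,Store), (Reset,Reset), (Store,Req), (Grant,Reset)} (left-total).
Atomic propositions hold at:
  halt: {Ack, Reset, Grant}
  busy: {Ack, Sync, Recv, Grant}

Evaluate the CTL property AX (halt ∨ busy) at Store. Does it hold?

Sat(halt ∨ busy) = {Ack, Sync, Recv, Reset, Grant}
Sat(AX (halt ∨ busy)) = {s : every successor in {Ack, Sync, Recv, Reset, Grant}} = {Wait, Ack, Sync, Reset, Grant}
Store ∉ Sat(AX (halt ∨ busy)) = {Wait, Ack, Sync, Reset, Grant}, so the formula does not hold at Store.

No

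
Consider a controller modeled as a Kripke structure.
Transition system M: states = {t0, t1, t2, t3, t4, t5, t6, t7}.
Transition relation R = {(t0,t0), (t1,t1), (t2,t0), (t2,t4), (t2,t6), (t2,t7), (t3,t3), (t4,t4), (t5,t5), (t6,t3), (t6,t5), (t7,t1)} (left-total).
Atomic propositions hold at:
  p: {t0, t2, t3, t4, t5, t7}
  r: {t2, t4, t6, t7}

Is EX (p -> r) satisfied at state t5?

Sat(p -> r) = {t1, t2, t4, t6, t7}
Sat(EX (p -> r)) = {s : some successor in {t1, t2, t4, t6, t7}} = {t1, t2, t4, t7}
t5 ∉ Sat(EX (p -> r)) = {t1, t2, t4, t7}, so the formula does not hold at t5.

No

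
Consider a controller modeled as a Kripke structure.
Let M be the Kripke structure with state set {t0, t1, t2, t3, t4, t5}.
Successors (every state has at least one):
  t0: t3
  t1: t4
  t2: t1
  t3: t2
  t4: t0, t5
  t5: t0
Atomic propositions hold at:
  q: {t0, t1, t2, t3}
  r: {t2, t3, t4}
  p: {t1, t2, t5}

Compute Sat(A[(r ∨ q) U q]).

{t0, t1, t2, t3}

Sat(r ∨ q) = {t0, t1, t2, t3, t4}
A[(r ∨ q) U q]: least fixpoint, start Z0 = Sat(q) = {t0, t1, t2, t3}, add states in Sat(r ∨ q) with every successor in Z. Already a fixed point.
Sat(A[(r ∨ q) U q]) = {t0, t1, t2, t3}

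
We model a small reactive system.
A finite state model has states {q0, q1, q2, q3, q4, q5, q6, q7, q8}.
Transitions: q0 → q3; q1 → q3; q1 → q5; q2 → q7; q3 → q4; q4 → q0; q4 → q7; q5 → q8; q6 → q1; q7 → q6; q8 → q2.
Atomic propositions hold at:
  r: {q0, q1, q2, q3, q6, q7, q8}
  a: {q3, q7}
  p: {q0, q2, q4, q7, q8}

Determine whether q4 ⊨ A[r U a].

No

A[r U a]: least fixpoint, start Z0 = Sat(a) = {q3, q7}, add states in Sat(r) with every successor in Z. Z1 = {q0, q2, q3, q7}; Z2 = {q0, q2, q3, q7, q8}; fixed.
Sat(A[r U a]) = {q0, q2, q3, q7, q8}
q4 ∉ Sat(A[r U a]) = {q0, q2, q3, q7, q8}, so the formula does not hold at q4.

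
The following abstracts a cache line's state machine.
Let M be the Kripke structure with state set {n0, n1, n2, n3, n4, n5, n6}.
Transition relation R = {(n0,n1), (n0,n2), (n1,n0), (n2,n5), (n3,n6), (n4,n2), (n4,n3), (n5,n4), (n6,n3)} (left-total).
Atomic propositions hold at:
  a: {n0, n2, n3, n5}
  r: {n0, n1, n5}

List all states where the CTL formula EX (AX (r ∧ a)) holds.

Sat(r ∧ a) = {n0, n5}
Sat(AX (r ∧ a)) = {s : every successor in {n0, n5}} = {n1, n2}
Sat(EX (AX (r ∧ a))) = {s : some successor in {n1, n2}} = {n0, n4}

{n0, n4}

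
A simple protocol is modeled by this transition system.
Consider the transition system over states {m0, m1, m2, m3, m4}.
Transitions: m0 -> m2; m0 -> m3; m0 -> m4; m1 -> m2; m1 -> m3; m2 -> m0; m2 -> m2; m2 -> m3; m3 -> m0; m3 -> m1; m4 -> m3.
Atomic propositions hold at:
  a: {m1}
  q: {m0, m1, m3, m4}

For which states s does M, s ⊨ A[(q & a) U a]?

{m1}

Sat(q & a) = {m1}
A[(q & a) U a]: least fixpoint, start Z0 = Sat(a) = {m1}, add states in Sat(q & a) with every successor in Z. Already a fixed point.
Sat(A[(q & a) U a]) = {m1}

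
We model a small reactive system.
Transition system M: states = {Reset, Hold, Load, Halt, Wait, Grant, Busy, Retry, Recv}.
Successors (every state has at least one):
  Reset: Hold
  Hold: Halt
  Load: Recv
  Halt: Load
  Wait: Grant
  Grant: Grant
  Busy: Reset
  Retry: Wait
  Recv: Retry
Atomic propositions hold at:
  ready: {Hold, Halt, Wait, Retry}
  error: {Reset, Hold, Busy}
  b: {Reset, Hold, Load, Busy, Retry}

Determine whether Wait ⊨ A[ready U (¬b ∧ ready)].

Yes

Sat(¬b) = {Halt, Wait, Grant, Recv}
Sat(¬b ∧ ready) = {Halt, Wait}
A[ready U (¬b ∧ ready)]: least fixpoint, start Z0 = Sat((¬b ∧ ready)) = {Halt, Wait}, add states in Sat(ready) with every successor in Z. Z1 = {Hold, Halt, Wait, Retry}; fixed.
Sat(A[ready U (¬b ∧ ready)]) = {Hold, Halt, Wait, Retry}
Wait ∈ Sat(A[ready U (¬b ∧ ready)]) = {Hold, Halt, Wait, Retry}, so the formula holds at Wait.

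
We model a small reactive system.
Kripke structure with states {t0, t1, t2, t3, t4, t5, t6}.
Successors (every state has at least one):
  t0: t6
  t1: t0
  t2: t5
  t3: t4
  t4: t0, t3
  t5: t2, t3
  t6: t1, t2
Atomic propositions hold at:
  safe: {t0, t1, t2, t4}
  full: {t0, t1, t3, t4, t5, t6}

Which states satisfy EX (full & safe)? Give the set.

Sat(full & safe) = {t0, t1, t4}
Sat(EX (full & safe)) = {s : some successor in {t0, t1, t4}} = {t1, t3, t4, t6}

{t1, t3, t4, t6}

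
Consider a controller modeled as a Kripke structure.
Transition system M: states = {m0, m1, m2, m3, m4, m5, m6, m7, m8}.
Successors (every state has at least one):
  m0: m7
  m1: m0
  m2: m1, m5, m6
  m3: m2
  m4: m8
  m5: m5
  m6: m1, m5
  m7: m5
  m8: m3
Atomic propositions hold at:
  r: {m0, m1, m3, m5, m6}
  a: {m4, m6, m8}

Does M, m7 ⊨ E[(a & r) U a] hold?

Sat(a & r) = {m6}
E[(a & r) U a]: least fixpoint, start Z0 = Sat(a) = {m4, m6, m8}, add states in Sat(a & r) with some successor in Z. Already a fixed point.
Sat(E[(a & r) U a]) = {m4, m6, m8}
m7 ∉ Sat(E[(a & r) U a]) = {m4, m6, m8}, so the formula does not hold at m7.

No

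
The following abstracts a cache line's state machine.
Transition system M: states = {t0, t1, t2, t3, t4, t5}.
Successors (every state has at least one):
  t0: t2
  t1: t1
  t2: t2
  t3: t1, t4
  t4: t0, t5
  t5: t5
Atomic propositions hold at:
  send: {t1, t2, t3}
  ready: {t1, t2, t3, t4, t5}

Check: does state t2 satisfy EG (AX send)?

Sat(AX send) = {s : every successor in {t1, t2, t3}} = {t0, t1, t2}
EG (AX send): greatest fixpoint, start Z0 = {t0, t1, t2}, keep only states in Sat with some successor in Z. Already a fixed point.
Sat(EG (AX send)) = {t0, t1, t2}
t2 ∈ Sat(EG (AX send)) = {t0, t1, t2}, so the formula holds at t2.

Yes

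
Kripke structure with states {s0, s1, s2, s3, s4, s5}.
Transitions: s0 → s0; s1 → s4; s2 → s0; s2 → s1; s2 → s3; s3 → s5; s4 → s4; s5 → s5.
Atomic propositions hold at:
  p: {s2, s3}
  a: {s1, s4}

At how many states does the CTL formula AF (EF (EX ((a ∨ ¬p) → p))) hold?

1

Sat(¬p) = {s0, s1, s4, s5}
Sat(a ∨ ¬p) = {s0, s1, s4, s5}
Sat((a ∨ ¬p) → p) = {s2, s3}
Sat(EX ((a ∨ ¬p) → p)) = {s : some successor in {s2, s3}} = {s2}
EF (EX ((a ∨ ¬p) → p)): least fixpoint, start Z0 = {s2}, add states with some successor in Z. Already a fixed point.
Sat(EF (EX ((a ∨ ¬p) → p))) = {s2}
AF (EF (EX ((a ∨ ¬p) → p))): least fixpoint, start Z0 = {s2}, add states with every successor in Z. Already a fixed point.
Sat(AF (EF (EX ((a ∨ ¬p) → p)))) = {s2}
|Sat(AF (EF (EX ((a ∨ ¬p) → p))))| = |{s2}| = 1.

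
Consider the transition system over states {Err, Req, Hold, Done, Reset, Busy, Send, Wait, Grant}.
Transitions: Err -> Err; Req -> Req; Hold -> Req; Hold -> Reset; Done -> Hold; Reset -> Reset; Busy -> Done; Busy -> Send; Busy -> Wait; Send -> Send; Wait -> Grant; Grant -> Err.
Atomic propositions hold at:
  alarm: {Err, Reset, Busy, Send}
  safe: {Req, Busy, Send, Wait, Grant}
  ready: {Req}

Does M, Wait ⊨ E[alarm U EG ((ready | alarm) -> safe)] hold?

No

Sat(ready | alarm) = {Err, Req, Reset, Busy, Send}
Sat((ready | alarm) -> safe) = {Req, Hold, Done, Busy, Send, Wait, Grant}
EG ((ready | alarm) -> safe): greatest fixpoint, start Z0 = {Req, Hold, Done, Busy, Send, Wait, Grant}, keep only states in Sat with some successor in Z. Z1 = {Req, Hold, Done, Busy, Send, Wait}; Z2 = {Req, Hold, Done, Busy, Send}; fixed.
Sat(EG ((ready | alarm) -> safe)) = {Req, Hold, Done, Busy, Send}
E[alarm U EG ((ready | alarm) -> safe)]: least fixpoint, start Z0 = Sat(EG ((ready | alarm) -> safe)) = {Req, Hold, Done, Busy, Send}, add states in Sat(alarm) with some successor in Z. Already a fixed point.
Sat(E[alarm U EG ((ready | alarm) -> safe)]) = {Req, Hold, Done, Busy, Send}
Wait ∉ Sat(E[alarm U EG ((ready | alarm) -> safe)]) = {Req, Hold, Done, Busy, Send}, so the formula does not hold at Wait.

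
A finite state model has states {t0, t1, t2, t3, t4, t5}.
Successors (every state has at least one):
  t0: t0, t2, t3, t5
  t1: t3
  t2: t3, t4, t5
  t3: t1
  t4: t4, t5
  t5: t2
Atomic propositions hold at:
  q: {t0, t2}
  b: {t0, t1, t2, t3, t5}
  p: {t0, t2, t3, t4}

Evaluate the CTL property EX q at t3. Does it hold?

Sat(EX q) = {s : some successor in {t0, t2}} = {t0, t5}
t3 ∉ Sat(EX q) = {t0, t5}, so the formula does not hold at t3.

No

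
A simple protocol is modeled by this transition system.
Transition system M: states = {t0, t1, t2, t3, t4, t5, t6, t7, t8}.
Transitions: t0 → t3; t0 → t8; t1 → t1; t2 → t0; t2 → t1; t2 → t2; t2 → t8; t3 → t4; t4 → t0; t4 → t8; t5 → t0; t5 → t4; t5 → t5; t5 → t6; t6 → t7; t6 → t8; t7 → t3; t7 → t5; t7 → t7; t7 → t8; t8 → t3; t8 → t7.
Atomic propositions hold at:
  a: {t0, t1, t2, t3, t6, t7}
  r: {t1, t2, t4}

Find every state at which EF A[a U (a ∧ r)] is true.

Sat(a ∧ r) = {t1, t2}
A[a U (a ∧ r)]: least fixpoint, start Z0 = Sat((a ∧ r)) = {t1, t2}, add states in Sat(a) with every successor in Z. Already a fixed point.
Sat(A[a U (a ∧ r)]) = {t1, t2}
EF A[a U (a ∧ r)]: least fixpoint, start Z0 = {t1, t2}, add states with some successor in Z. Already a fixed point.
Sat(EF A[a U (a ∧ r)]) = {t1, t2}

{t1, t2}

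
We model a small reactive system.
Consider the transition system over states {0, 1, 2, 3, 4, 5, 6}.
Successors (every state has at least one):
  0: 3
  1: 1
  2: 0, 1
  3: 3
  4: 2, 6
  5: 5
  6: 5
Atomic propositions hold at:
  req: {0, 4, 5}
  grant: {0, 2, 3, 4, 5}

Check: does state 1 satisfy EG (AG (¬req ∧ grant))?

Sat(¬req) = {1, 2, 3, 6}
Sat(¬req ∧ grant) = {2, 3}
AG (¬req ∧ grant): greatest fixpoint, start Z0 = {2, 3}, keep only states in Sat with every successor in Z. Z1 = {3}; fixed.
Sat(AG (¬req ∧ grant)) = {3}
EG (AG (¬req ∧ grant)): greatest fixpoint, start Z0 = {3}, keep only states in Sat with some successor in Z. Already a fixed point.
Sat(EG (AG (¬req ∧ grant))) = {3}
1 ∉ Sat(EG (AG (¬req ∧ grant))) = {3}, so the formula does not hold at 1.

No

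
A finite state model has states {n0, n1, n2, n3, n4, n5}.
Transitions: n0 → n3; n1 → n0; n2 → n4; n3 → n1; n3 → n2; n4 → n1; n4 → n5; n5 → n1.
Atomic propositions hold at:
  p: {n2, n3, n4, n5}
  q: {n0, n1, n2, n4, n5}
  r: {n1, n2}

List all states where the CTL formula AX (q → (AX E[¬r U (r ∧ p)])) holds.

Sat(¬r) = {n0, n3, n4, n5}
Sat(r ∧ p) = {n2}
E[¬r U (r ∧ p)]: least fixpoint, start Z0 = Sat((r ∧ p)) = {n2}, add states in Sat(¬r) with some successor in Z. Z1 = {n2, n3}; Z2 = {n0, n2, n3}; fixed.
Sat(E[¬r U (r ∧ p)]) = {n0, n2, n3}
Sat(AX E[¬r U (r ∧ p)]) = {s : every successor in {n0, n2, n3}} = {n0, n1}
Sat(q → (AX E[¬r U (r ∧ p)])) = {n0, n1, n3}
Sat(AX (q → (AX E[¬r U (r ∧ p)]))) = {s : every successor in {n0, n1, n3}} = {n0, n1, n5}

{n0, n1, n5}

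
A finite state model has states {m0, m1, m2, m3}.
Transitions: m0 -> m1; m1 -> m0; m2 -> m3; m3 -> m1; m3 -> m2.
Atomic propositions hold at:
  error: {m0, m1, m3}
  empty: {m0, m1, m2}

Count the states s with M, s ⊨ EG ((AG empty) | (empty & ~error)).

AG empty: greatest fixpoint, start Z0 = {m0, m1, m2}, keep only states in Sat with every successor in Z. Z1 = {m0, m1}; fixed.
Sat(AG empty) = {m0, m1}
Sat(~error) = {m2}
Sat(empty & ~error) = {m2}
Sat((AG empty) | (empty & ~error)) = {m0, m1, m2}
EG ((AG empty) | (empty & ~error)): greatest fixpoint, start Z0 = {m0, m1, m2}, keep only states in Sat with some successor in Z. Z1 = {m0, m1}; fixed.
Sat(EG ((AG empty) | (empty & ~error))) = {m0, m1}
|Sat(EG ((AG empty) | (empty & ~error)))| = |{m0, m1}| = 2.

2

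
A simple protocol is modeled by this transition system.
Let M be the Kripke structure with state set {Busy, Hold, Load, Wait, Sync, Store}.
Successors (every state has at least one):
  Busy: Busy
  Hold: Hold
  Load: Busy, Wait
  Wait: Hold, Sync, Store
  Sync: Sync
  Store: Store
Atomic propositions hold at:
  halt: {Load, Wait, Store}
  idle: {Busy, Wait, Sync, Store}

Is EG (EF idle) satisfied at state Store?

Yes

EF idle: least fixpoint, start Z0 = {Busy, Wait, Sync, Store}, add states with some successor in Z. Z1 = {Busy, Load, Wait, Sync, Store}; fixed.
Sat(EF idle) = {Busy, Load, Wait, Sync, Store}
EG (EF idle): greatest fixpoint, start Z0 = {Busy, Load, Wait, Sync, Store}, keep only states in Sat with some successor in Z. Already a fixed point.
Sat(EG (EF idle)) = {Busy, Load, Wait, Sync, Store}
Store ∈ Sat(EG (EF idle)) = {Busy, Load, Wait, Sync, Store}, so the formula holds at Store.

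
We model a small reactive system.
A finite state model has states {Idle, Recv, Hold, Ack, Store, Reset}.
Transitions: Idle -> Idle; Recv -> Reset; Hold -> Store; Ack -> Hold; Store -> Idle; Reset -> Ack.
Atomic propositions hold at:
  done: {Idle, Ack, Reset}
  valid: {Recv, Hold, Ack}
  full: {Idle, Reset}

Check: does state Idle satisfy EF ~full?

No

Sat(~full) = {Recv, Hold, Ack, Store}
EF ~full: least fixpoint, start Z0 = {Recv, Hold, Ack, Store}, add states with some successor in Z. Z1 = {Recv, Hold, Ack, Store, Reset}; fixed.
Sat(EF ~full) = {Recv, Hold, Ack, Store, Reset}
Idle ∉ Sat(EF ~full) = {Recv, Hold, Ack, Store, Reset}, so the formula does not hold at Idle.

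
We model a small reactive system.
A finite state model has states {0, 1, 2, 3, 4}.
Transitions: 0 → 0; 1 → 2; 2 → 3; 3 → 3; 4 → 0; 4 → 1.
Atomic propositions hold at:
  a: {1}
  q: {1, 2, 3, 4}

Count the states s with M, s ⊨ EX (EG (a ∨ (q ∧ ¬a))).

4

Sat(¬a) = {0, 2, 3, 4}
Sat(q ∧ ¬a) = {2, 3, 4}
Sat(a ∨ (q ∧ ¬a)) = {1, 2, 3, 4}
EG (a ∨ (q ∧ ¬a)): greatest fixpoint, start Z0 = {1, 2, 3, 4}, keep only states in Sat with some successor in Z. Already a fixed point.
Sat(EG (a ∨ (q ∧ ¬a))) = {1, 2, 3, 4}
Sat(EX (EG (a ∨ (q ∧ ¬a)))) = {s : some successor in {1, 2, 3, 4}} = {1, 2, 3, 4}
|Sat(EX (EG (a ∨ (q ∧ ¬a))))| = |{1, 2, 3, 4}| = 4.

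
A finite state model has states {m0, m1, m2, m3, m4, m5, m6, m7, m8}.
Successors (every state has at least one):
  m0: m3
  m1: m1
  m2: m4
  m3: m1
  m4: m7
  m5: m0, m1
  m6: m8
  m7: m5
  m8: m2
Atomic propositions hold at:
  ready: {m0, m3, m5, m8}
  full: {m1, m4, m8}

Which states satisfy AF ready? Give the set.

{m0, m2, m3, m4, m5, m6, m7, m8}

AF ready: least fixpoint, start Z0 = {m0, m3, m5, m8}, add states with every successor in Z. Z1 = {m0, m3, m5, m6, m7, m8}; Z2 = {m0, m3, m4, m5, m6, m7, m8}; Z3 = {m0, m2, m3, m4, m5, m6, m7, m8}; fixed.
Sat(AF ready) = {m0, m2, m3, m4, m5, m6, m7, m8}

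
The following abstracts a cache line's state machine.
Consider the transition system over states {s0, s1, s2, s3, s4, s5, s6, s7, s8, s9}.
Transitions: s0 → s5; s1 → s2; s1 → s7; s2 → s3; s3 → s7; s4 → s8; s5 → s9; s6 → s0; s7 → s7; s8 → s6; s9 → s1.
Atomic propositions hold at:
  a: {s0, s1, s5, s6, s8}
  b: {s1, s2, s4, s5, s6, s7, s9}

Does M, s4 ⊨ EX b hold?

Sat(EX b) = {s : some successor in {s1, s2, s4, s5, s6, s7, s9}} = {s0, s1, s3, s5, s7, s8, s9}
s4 ∉ Sat(EX b) = {s0, s1, s3, s5, s7, s8, s9}, so the formula does not hold at s4.

No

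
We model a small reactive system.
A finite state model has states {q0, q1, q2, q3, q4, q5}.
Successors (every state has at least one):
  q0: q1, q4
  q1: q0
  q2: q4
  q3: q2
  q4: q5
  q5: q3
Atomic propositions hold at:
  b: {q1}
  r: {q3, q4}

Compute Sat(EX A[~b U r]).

Sat(~b) = {q0, q2, q3, q4, q5}
A[~b U r]: least fixpoint, start Z0 = Sat(r) = {q3, q4}, add states in Sat(~b) with every successor in Z. Z1 = {q2, q3, q4, q5}; fixed.
Sat(A[~b U r]) = {q2, q3, q4, q5}
Sat(EX A[~b U r]) = {s : some successor in {q2, q3, q4, q5}} = {q0, q2, q3, q4, q5}

{q0, q2, q3, q4, q5}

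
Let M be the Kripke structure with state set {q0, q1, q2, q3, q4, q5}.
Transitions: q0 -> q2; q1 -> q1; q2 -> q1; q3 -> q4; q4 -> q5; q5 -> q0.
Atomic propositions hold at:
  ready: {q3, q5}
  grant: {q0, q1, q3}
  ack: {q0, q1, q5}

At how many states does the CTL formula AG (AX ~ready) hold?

Sat(~ready) = {q0, q1, q2, q4}
Sat(AX ~ready) = {s : every successor in {q0, q1, q2, q4}} = {q0, q1, q2, q3, q5}
AG (AX ~ready): greatest fixpoint, start Z0 = {q0, q1, q2, q3, q5}, keep only states in Sat with every successor in Z. Z1 = {q0, q1, q2, q5}; fixed.
Sat(AG (AX ~ready)) = {q0, q1, q2, q5}
|Sat(AG (AX ~ready))| = |{q0, q1, q2, q5}| = 4.

4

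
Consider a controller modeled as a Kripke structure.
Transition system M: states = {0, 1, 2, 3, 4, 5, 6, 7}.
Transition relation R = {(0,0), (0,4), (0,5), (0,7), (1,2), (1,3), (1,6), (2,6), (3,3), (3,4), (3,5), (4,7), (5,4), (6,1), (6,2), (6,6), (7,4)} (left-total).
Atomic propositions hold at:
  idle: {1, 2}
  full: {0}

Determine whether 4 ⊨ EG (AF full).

AF full: least fixpoint, start Z0 = {0}, add states with every successor in Z. Already a fixed point.
Sat(AF full) = {0}
EG (AF full): greatest fixpoint, start Z0 = {0}, keep only states in Sat with some successor in Z. Already a fixed point.
Sat(EG (AF full)) = {0}
4 ∉ Sat(EG (AF full)) = {0}, so the formula does not hold at 4.

No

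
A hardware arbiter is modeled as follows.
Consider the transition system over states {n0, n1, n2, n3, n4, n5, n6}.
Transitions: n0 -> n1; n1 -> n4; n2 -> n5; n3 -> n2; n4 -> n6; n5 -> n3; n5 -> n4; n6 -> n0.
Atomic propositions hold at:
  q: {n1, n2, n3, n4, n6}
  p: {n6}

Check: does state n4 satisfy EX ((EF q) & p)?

EF q: least fixpoint, start Z0 = {n1, n2, n3, n4, n6}, add states with some successor in Z. Z1 = {n0, n1, n2, n3, n4, n5, n6}; fixed.
Sat(EF q) = {n0, n1, n2, n3, n4, n5, n6}
Sat((EF q) & p) = {n6}
Sat(EX ((EF q) & p)) = {s : some successor in {n6}} = {n4}
n4 ∈ Sat(EX ((EF q) & p)) = {n4}, so the formula holds at n4.

Yes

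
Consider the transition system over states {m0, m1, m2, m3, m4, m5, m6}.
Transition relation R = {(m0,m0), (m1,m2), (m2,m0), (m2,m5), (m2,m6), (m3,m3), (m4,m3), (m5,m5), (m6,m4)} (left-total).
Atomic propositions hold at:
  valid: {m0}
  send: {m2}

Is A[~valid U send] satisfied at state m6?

Sat(~valid) = {m1, m2, m3, m4, m5, m6}
A[~valid U send]: least fixpoint, start Z0 = Sat(send) = {m2}, add states in Sat(~valid) with every successor in Z. Z1 = {m1, m2}; fixed.
Sat(A[~valid U send]) = {m1, m2}
m6 ∉ Sat(A[~valid U send]) = {m1, m2}, so the formula does not hold at m6.

No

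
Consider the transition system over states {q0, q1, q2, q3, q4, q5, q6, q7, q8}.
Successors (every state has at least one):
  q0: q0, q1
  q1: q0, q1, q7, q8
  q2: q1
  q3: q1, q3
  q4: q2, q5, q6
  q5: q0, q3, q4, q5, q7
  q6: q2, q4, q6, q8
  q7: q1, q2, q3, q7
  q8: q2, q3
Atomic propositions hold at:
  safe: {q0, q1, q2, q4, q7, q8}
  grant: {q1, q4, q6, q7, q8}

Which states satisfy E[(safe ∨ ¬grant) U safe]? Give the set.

Sat(¬grant) = {q0, q2, q3, q5}
Sat(safe ∨ ¬grant) = {q0, q1, q2, q3, q4, q5, q7, q8}
E[(safe ∨ ¬grant) U safe]: least fixpoint, start Z0 = Sat(safe) = {q0, q1, q2, q4, q7, q8}, add states in Sat(safe ∨ ¬grant) with some successor in Z. Z1 = {q0, q1, q2, q3, q4, q5, q7, q8}; fixed.
Sat(E[(safe ∨ ¬grant) U safe]) = {q0, q1, q2, q3, q4, q5, q7, q8}

{q0, q1, q2, q3, q4, q5, q7, q8}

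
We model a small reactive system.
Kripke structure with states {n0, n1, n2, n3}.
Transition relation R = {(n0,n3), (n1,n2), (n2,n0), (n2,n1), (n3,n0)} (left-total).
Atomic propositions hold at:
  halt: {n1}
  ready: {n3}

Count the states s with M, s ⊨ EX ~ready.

3

Sat(~ready) = {n0, n1, n2}
Sat(EX ~ready) = {s : some successor in {n0, n1, n2}} = {n1, n2, n3}
|Sat(EX ~ready)| = |{n1, n2, n3}| = 3.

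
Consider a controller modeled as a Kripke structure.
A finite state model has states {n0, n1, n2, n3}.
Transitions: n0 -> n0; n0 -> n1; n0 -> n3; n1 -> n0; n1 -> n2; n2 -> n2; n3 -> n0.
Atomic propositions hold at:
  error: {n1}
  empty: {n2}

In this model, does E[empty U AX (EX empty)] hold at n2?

Sat(EX empty) = {s : some successor in {n2}} = {n1, n2}
Sat(AX (EX empty)) = {s : every successor in {n1, n2}} = {n2}
E[empty U AX (EX empty)]: least fixpoint, start Z0 = Sat(AX (EX empty)) = {n2}, add states in Sat(empty) with some successor in Z. Already a fixed point.
Sat(E[empty U AX (EX empty)]) = {n2}
n2 ∈ Sat(E[empty U AX (EX empty)]) = {n2}, so the formula holds at n2.

Yes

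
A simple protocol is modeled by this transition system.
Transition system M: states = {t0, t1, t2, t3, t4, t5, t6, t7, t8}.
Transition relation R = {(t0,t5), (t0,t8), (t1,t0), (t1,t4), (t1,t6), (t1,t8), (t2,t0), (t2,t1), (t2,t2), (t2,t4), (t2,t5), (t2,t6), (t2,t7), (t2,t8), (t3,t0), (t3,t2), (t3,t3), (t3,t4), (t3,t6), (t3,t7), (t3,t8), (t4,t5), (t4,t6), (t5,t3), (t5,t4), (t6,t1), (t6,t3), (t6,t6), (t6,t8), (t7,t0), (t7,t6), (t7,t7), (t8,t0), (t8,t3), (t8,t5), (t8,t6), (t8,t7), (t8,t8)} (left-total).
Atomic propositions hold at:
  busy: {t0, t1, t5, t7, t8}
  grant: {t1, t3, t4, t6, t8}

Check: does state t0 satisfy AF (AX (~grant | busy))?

Sat(~grant) = {t0, t2, t5, t7}
Sat(~grant | busy) = {t0, t1, t2, t5, t7, t8}
Sat(AX (~grant | busy)) = {s : every successor in {t0, t1, t2, t5, t7, t8}} = {t0}
AF (AX (~grant | busy)): least fixpoint, start Z0 = {t0}, add states with every successor in Z. Already a fixed point.
Sat(AF (AX (~grant | busy))) = {t0}
t0 ∈ Sat(AF (AX (~grant | busy))) = {t0}, so the formula holds at t0.

Yes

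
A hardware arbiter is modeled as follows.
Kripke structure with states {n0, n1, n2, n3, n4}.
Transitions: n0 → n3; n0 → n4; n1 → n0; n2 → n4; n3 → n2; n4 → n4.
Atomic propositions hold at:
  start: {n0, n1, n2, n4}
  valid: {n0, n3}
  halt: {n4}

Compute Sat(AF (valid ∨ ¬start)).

Sat(¬start) = {n3}
Sat(valid ∨ ¬start) = {n0, n3}
AF (valid ∨ ¬start): least fixpoint, start Z0 = {n0, n3}, add states with every successor in Z. Z1 = {n0, n1, n3}; fixed.
Sat(AF (valid ∨ ¬start)) = {n0, n1, n3}

{n0, n1, n3}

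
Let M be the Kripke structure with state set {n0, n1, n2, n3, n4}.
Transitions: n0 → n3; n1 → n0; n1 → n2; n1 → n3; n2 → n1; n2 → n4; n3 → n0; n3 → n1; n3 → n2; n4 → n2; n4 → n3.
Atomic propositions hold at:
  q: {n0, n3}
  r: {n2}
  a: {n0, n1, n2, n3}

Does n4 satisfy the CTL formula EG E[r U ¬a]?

Sat(¬a) = {n4}
E[r U ¬a]: least fixpoint, start Z0 = Sat(¬a) = {n4}, add states in Sat(r) with some successor in Z. Z1 = {n2, n4}; fixed.
Sat(E[r U ¬a]) = {n2, n4}
EG E[r U ¬a]: greatest fixpoint, start Z0 = {n2, n4}, keep only states in Sat with some successor in Z. Already a fixed point.
Sat(EG E[r U ¬a]) = {n2, n4}
n4 ∈ Sat(EG E[r U ¬a]) = {n2, n4}, so the formula holds at n4.

Yes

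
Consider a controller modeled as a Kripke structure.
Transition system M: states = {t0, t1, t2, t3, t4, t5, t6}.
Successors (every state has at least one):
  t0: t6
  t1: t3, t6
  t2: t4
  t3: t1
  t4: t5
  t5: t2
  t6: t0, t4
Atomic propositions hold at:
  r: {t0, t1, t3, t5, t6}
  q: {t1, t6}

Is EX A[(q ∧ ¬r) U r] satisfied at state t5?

No

Sat(¬r) = {t2, t4}
Sat(q ∧ ¬r) = ∅
A[(q ∧ ¬r) U r]: least fixpoint, start Z0 = Sat(r) = {t0, t1, t3, t5, t6}, add states in Sat(q ∧ ¬r) with every successor in Z. Already a fixed point.
Sat(A[(q ∧ ¬r) U r]) = {t0, t1, t3, t5, t6}
Sat(EX A[(q ∧ ¬r) U r]) = {s : some successor in {t0, t1, t3, t5, t6}} = {t0, t1, t3, t4, t6}
t5 ∉ Sat(EX A[(q ∧ ¬r) U r]) = {t0, t1, t3, t4, t6}, so the formula does not hold at t5.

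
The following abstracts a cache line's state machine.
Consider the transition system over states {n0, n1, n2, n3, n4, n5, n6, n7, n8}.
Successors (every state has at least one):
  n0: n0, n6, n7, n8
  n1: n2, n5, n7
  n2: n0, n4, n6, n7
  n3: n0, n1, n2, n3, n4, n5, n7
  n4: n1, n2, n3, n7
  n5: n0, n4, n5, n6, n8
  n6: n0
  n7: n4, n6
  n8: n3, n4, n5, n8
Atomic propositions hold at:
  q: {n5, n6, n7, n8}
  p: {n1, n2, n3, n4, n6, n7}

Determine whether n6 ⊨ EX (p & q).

Sat(p & q) = {n6, n7}
Sat(EX (p & q)) = {s : some successor in {n6, n7}} = {n0, n1, n2, n3, n4, n5, n7}
n6 ∉ Sat(EX (p & q)) = {n0, n1, n2, n3, n4, n5, n7}, so the formula does not hold at n6.

No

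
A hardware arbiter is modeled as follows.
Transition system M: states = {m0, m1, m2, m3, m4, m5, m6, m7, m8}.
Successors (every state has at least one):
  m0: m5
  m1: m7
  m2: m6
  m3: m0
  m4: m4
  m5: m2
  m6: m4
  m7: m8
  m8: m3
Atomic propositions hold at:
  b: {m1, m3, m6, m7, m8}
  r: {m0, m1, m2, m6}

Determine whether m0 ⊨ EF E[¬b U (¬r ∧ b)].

No

Sat(¬b) = {m0, m2, m4, m5}
Sat(¬r) = {m3, m4, m5, m7, m8}
Sat(¬r ∧ b) = {m3, m7, m8}
E[¬b U (¬r ∧ b)]: least fixpoint, start Z0 = Sat((¬r ∧ b)) = {m3, m7, m8}, add states in Sat(¬b) with some successor in Z. Already a fixed point.
Sat(E[¬b U (¬r ∧ b)]) = {m3, m7, m8}
EF E[¬b U (¬r ∧ b)]: least fixpoint, start Z0 = {m3, m7, m8}, add states with some successor in Z. Z1 = {m1, m3, m7, m8}; fixed.
Sat(EF E[¬b U (¬r ∧ b)]) = {m1, m3, m7, m8}
m0 ∉ Sat(EF E[¬b U (¬r ∧ b)]) = {m1, m3, m7, m8}, so the formula does not hold at m0.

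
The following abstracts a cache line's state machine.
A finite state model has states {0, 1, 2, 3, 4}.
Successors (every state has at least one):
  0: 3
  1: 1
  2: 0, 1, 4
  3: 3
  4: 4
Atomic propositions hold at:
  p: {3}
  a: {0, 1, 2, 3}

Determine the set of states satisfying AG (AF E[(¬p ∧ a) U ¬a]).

Sat(¬p) = {0, 1, 2, 4}
Sat(¬p ∧ a) = {0, 1, 2}
Sat(¬a) = {4}
E[(¬p ∧ a) U ¬a]: least fixpoint, start Z0 = Sat(¬a) = {4}, add states in Sat(¬p ∧ a) with some successor in Z. Z1 = {2, 4}; fixed.
Sat(E[(¬p ∧ a) U ¬a]) = {2, 4}
AF E[(¬p ∧ a) U ¬a]: least fixpoint, start Z0 = {2, 4}, add states with every successor in Z. Already a fixed point.
Sat(AF E[(¬p ∧ a) U ¬a]) = {2, 4}
AG (AF E[(¬p ∧ a) U ¬a]): greatest fixpoint, start Z0 = {2, 4}, keep only states in Sat with every successor in Z. Z1 = {4}; fixed.
Sat(AG (AF E[(¬p ∧ a) U ¬a])) = {4}

{4}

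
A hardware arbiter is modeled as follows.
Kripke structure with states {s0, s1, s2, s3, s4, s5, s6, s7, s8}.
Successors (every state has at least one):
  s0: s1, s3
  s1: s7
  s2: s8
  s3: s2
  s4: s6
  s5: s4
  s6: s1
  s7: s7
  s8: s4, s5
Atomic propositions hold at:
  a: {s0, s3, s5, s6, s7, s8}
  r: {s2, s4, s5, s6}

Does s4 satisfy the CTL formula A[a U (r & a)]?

No

Sat(r & a) = {s5, s6}
A[a U (r & a)]: least fixpoint, start Z0 = Sat((r & a)) = {s5, s6}, add states in Sat(a) with every successor in Z. Already a fixed point.
Sat(A[a U (r & a)]) = {s5, s6}
s4 ∉ Sat(A[a U (r & a)]) = {s5, s6}, so the formula does not hold at s4.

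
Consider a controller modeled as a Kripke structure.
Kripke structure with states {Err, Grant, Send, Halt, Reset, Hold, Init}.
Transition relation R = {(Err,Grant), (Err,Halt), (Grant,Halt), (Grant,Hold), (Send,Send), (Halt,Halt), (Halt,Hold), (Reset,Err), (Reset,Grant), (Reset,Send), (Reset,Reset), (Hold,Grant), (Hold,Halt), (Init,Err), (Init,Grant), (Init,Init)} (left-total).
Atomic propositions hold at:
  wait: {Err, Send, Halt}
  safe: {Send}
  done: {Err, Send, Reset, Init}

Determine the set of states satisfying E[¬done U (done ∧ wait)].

{Err, Send}

Sat(¬done) = {Grant, Halt, Hold}
Sat(done ∧ wait) = {Err, Send}
E[¬done U (done ∧ wait)]: least fixpoint, start Z0 = Sat((done ∧ wait)) = {Err, Send}, add states in Sat(¬done) with some successor in Z. Already a fixed point.
Sat(E[¬done U (done ∧ wait)]) = {Err, Send}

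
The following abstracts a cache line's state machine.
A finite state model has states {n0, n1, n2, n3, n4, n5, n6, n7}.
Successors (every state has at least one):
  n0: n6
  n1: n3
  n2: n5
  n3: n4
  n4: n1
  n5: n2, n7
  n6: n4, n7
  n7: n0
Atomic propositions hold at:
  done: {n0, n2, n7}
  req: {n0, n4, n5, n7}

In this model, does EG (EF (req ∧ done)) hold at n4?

Sat(req ∧ done) = {n0, n7}
EF (req ∧ done): least fixpoint, start Z0 = {n0, n7}, add states with some successor in Z. Z1 = {n0, n5, n6, n7}; Z2 = {n0, n2, n5, n6, n7}; fixed.
Sat(EF (req ∧ done)) = {n0, n2, n5, n6, n7}
EG (EF (req ∧ done)): greatest fixpoint, start Z0 = {n0, n2, n5, n6, n7}, keep only states in Sat with some successor in Z. Already a fixed point.
Sat(EG (EF (req ∧ done))) = {n0, n2, n5, n6, n7}
n4 ∉ Sat(EG (EF (req ∧ done))) = {n0, n2, n5, n6, n7}, so the formula does not hold at n4.

No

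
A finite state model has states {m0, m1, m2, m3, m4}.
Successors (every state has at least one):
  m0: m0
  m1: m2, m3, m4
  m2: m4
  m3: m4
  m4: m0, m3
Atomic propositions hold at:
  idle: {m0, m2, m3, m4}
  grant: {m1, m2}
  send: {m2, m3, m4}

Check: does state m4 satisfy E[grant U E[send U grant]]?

E[send U grant]: least fixpoint, start Z0 = Sat(grant) = {m1, m2}, add states in Sat(send) with some successor in Z. Already a fixed point.
Sat(E[send U grant]) = {m1, m2}
E[grant U E[send U grant]]: least fixpoint, start Z0 = Sat(E[send U grant]) = {m1, m2}, add states in Sat(grant) with some successor in Z. Already a fixed point.
Sat(E[grant U E[send U grant]]) = {m1, m2}
m4 ∉ Sat(E[grant U E[send U grant]]) = {m1, m2}, so the formula does not hold at m4.

No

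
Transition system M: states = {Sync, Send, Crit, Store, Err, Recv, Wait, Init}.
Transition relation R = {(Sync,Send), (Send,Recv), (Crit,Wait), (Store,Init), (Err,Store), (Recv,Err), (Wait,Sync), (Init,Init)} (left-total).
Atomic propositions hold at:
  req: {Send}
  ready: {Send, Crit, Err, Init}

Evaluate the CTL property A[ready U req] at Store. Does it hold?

No

A[ready U req]: least fixpoint, start Z0 = Sat(req) = {Send}, add states in Sat(ready) with every successor in Z. Already a fixed point.
Sat(A[ready U req]) = {Send}
Store ∉ Sat(A[ready U req]) = {Send}, so the formula does not hold at Store.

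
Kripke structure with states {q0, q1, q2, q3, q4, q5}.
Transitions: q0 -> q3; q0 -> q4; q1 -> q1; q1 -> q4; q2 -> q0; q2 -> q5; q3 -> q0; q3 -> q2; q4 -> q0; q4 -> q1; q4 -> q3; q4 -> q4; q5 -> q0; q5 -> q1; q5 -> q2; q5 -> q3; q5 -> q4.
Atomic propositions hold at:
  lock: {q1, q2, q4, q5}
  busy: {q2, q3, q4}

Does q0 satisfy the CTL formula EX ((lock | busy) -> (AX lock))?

Sat(lock | busy) = {q1, q2, q3, q4, q5}
Sat(AX lock) = {s : every successor in {q1, q2, q4, q5}} = {q1}
Sat((lock | busy) -> (AX lock)) = {q0, q1}
Sat(EX ((lock | busy) -> (AX lock))) = {s : some successor in {q0, q1}} = {q1, q2, q3, q4, q5}
q0 ∉ Sat(EX ((lock | busy) -> (AX lock))) = {q1, q2, q3, q4, q5}, so the formula does not hold at q0.

No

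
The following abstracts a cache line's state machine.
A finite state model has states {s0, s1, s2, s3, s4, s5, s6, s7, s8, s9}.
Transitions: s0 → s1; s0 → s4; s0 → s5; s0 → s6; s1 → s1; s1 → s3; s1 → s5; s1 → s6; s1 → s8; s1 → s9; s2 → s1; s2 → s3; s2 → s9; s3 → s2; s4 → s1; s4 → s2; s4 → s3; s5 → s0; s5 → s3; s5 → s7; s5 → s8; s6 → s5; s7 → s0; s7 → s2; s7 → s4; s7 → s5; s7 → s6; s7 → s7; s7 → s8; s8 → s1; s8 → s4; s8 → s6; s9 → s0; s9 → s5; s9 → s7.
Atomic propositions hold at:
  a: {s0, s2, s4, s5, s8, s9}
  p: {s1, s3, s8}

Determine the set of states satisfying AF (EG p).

{s1, s8}

EG p: greatest fixpoint, start Z0 = {s1, s3, s8}, keep only states in Sat with some successor in Z. Z1 = {s1, s8}; fixed.
Sat(EG p) = {s1, s8}
AF (EG p): least fixpoint, start Z0 = {s1, s8}, add states with every successor in Z. Already a fixed point.
Sat(AF (EG p)) = {s1, s8}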